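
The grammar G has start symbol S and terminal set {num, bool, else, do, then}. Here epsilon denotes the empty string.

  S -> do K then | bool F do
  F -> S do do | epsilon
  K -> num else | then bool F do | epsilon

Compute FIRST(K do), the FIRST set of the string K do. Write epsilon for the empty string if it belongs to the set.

FIRST(S) = {bool, do}
FIRST(K) = {epsilon, num, then}
FIRST(F) = {epsilon, bool, do}  (via S do do)
FIRST(K do): take FIRST of each symbol in turn, carrying on past any symbol whose FIRST contains epsilon; result {do, num, then}.

{do, num, then}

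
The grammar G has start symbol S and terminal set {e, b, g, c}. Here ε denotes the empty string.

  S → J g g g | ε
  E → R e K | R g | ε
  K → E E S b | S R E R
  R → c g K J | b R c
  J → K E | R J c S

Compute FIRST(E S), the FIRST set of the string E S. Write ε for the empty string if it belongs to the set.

{ε, b, c}

FIRST(R): from R→c g K J we get {c}; from R→b R c we get {b}. So FIRST(R) = {b, c}.
FIRST(E): from E→R e K we get {b, c}; from E→R g we get {b, c}; from E→ε we get {ε}. So FIRST(E) = {ε, b, c}.
FIRST(S): from S→J g g g we get {b, c}; from S→ε we get {ε}. So FIRST(S) = {ε, b, c}.
FIRST(K): from K→E E S b we get {b, c}; from K→S R E R we get {b, c}. So FIRST(K) = {b, c}.
FIRST(J): from J→K E we get {b, c}; from J→R J c S we get {b, c}. So FIRST(J) = {b, c}.
FIRST(E S): take FIRST of each symbol in turn, carrying on past any symbol whose FIRST contains ε; result {ε, b, c}.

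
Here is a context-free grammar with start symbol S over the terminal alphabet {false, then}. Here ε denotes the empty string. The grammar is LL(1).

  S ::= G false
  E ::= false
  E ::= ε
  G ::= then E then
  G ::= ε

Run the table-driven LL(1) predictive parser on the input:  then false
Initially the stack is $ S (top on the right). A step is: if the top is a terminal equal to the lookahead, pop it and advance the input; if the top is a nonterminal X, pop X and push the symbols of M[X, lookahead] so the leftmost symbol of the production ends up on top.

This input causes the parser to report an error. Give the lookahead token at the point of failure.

     Stack                Input         Action
  1  $ S                  then false $  expand S ::= G false
  2  $ false G            then false $  expand G ::= then E then
  3  $ false then E then  then false $  match then
  4  $ false then E       false $       expand E ::= false
  5  $ false then false   false $       match false
  6  $ false then         $             error: top is terminal then but lookahead is $

$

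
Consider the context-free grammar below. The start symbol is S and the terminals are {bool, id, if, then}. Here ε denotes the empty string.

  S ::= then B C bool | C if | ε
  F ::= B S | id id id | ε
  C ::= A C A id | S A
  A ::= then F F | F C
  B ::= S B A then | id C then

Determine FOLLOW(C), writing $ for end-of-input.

{bool, id, if, then}

FIRST(S): from S::=then B C bool we get {then}; from S::=C if we get {id, then}; from S::=ε we get {ε}. So FIRST(S) = {ε, id, then}.
FIRST(B): from B::=S B A then we get {id, then}; from B::=id C then we get {id}. So FIRST(B) = {id, then}.
FIRST(F): from F::=B S we get {id, then}; from F::=id id id we get {id}; from F::=ε we get {ε}. So FIRST(F) = {ε, id, then}.
FIRST(C): from C::=A C A id we get {id, then}; from C::=S A we get {id, then}. So FIRST(C) = {id, then}.
FIRST(A): from A::=then F F we get {then}; from A::=F C we get {id, then}. So FIRST(A) = {id, then}.
FOLLOW(S) includes $ since S is the start symbol.
FOLLOW(S): in F::=B S, the suffix after S is empty, so FOLLOW(S) ⊇ FOLLOW(F) = {bool, id, if, then}; in C::=S A, S is followed by A with FIRST {id, then}; in B::=S B A then, S is followed by B A then with FIRST {id, then}. Thus FOLLOW(S) = {$, bool, id, if, then}.
FOLLOW(F): in A::=then F F (occurrence 1), F is followed by F with FIRST {ε, id, then}; in A::=then F F (occurrence 1), the suffix after F is nullable, so FOLLOW(F) ⊇ FOLLOW(A) = {bool, id, if, then}; in A::=then F F (occurrence 2), the suffix after F is empty, so FOLLOW(F) ⊇ FOLLOW(A) = {bool, id, if, then}; in A::=F C, F is followed by C with FIRST {id, then}. Thus FOLLOW(F) = {bool, id, if, then}.
FOLLOW(B): in S::=then B C bool, B is followed by C bool with FIRST {id, then}; in F::=B S, B is followed by S with FIRST {ε, id, then}; in F::=B S, the suffix after B is nullable, so FOLLOW(B) ⊇ FOLLOW(F) = {bool, id, if, then}; in B::=S B A then, B is followed by A then with FIRST {id, then}. Thus FOLLOW(B) = {bool, id, if, then}.
FOLLOW(C): in S::=then B C bool, C is followed by bool with FIRST {bool}; in S::=C if, C is followed by if with FIRST {if}; in C::=A C A id, C is followed by A id with FIRST {id, then}; in A::=F C, the suffix after C is empty, so FOLLOW(C) ⊇ FOLLOW(A) = {bool, id, if, then}; in B::=id C then, C is followed by then with FIRST {then}. Thus FOLLOW(C) = {bool, id, if, then}.
FOLLOW(A): in C::=A C A id (occurrence 1), A is followed by C A id with FIRST {id, then}; in C::=A C A id (occurrence 2), A is followed by id with FIRST {id}; in C::=S A, the suffix after A is empty, so FOLLOW(A) ⊇ FOLLOW(C) = {bool, id, if, then}; in B::=S B A then, A is followed by then with FIRST {then}. Thus FOLLOW(A) = {bool, id, if, then}.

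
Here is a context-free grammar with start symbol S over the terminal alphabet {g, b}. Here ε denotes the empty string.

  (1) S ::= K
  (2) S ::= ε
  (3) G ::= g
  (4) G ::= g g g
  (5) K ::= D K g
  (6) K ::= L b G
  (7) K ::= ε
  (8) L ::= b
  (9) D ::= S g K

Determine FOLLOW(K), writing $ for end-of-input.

{$, b, g}

FIRST(G): from G::=g we get {g}; from G::=g g g we get {g}. So FIRST(G) = {g}.
FIRST(L): from L::=b we get {b}. So FIRST(L) = {b}.
FIRST(S): from S::=K we get {ε, b, g}; from S::=ε we get {ε}. So FIRST(S) = {ε, b, g}.
FIRST(D): from D::=S g K we get {b, g}. So FIRST(D) = {b, g}.
FIRST(K): from K::=D K g we get {b, g}; from K::=L b G we get {b}; from K::=ε we get {ε}. So FIRST(K) = {ε, b, g}.
FOLLOW(S) includes $ since S is the start symbol.
FOLLOW(S): in D::=S g K, S is followed by g K with FIRST {g}. Thus FOLLOW(S) = {$, g}.
FOLLOW(L): in K::=L b G, L is followed by b G with FIRST {b}. Thus FOLLOW(L) = {b}.
FOLLOW(D): in K::=D K g, D is followed by K g with FIRST {b, g}. Thus FOLLOW(D) = {b, g}.
FOLLOW(K): in S::=K, the suffix after K is empty, so FOLLOW(K) ⊇ FOLLOW(S) = {$, g}; in K::=D K g, K is followed by g with FIRST {g}; in D::=S g K, the suffix after K is empty, so FOLLOW(K) ⊇ FOLLOW(D) = {b, g}. Thus FOLLOW(K) = {$, b, g}.
FOLLOW(G): in K::=L b G, the suffix after G is empty, so FOLLOW(G) ⊇ FOLLOW(K) = {$, b, g}. Thus FOLLOW(G) = {$, b, g}.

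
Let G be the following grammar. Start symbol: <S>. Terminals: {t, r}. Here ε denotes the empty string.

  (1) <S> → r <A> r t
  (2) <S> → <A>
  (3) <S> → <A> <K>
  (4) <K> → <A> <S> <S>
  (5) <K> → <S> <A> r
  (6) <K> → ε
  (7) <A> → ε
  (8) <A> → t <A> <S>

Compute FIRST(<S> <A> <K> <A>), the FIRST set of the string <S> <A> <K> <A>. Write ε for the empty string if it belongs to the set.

FIRST(<A>): from <A>→ε we get {ε}; from <A>→t <A> <S> we get {t}. So FIRST(<A>) = {ε, t}.
FIRST(<S>): from <S>→r <A> r t we get {r}; from <S>→<A> we get {ε, t}; from <S>→<A> <K> we get {ε, r, t}. So FIRST(<S>) = {ε, r, t}.
FIRST(<K>): from <K>→<A> <S> <S> we get {ε, r, t}; from <K>→<S> <A> r we get {r, t}; from <K>→ε we get {ε}. So FIRST(<K>) = {ε, r, t}.
FIRST(<S> <A> <K> <A>): take FIRST of each symbol in turn, carrying on past any symbol whose FIRST contains ε; result {ε, r, t}.

{ε, r, t}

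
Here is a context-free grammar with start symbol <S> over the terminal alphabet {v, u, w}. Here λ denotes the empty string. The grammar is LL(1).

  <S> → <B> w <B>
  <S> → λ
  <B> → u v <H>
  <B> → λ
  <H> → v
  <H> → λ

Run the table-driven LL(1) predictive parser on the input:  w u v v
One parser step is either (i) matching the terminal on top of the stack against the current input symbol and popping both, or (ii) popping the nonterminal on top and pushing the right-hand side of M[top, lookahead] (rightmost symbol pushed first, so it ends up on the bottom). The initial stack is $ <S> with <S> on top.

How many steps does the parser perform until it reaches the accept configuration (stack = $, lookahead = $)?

8

     Stack        Input      Action
  1  $ <S>        w u v v $  expand <S> → <B> w <B>
  2  $ <B> w <B>  w u v v $  expand <B> → λ
  3  $ <B> w      w u v v $  match w
  4  $ <B>        u v v $    expand <B> → u v <H>
  5  $ <H> v u    u v v $    match u
  6  $ <H> v      v v $      match v
  7  $ <H>        v $        expand <H> → v
  8  $ v          v $        match v
Accept reached after 8 steps.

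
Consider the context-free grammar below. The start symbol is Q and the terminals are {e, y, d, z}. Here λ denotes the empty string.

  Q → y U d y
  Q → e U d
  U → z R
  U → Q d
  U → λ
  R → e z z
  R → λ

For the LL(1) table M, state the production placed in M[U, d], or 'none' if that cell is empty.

FIRST(Q) = {e, y}
FIRST(R) = {λ, e}
FIRST(U) = {λ, e, y, z}  (via Q d)
FOLLOW(Q) includes $ since Q is the start symbol.
FOLLOW(U): in Q→y U d y, U is followed by d y with FIRST {d}; in Q→e U d, U is followed by d with FIRST {d}. Thus FOLLOW(U) = {d}.
For U → z R: FIRST(z R) = {z}, so it goes in M[U, t] for t ∈ {z}.
For U → Q d: FIRST(Q d) = {e, y}, so it goes in M[U, t] for t ∈ {e, y}.
For U → λ: FIRST(λ) = {λ}, so it goes in M[U, t] for t ∈ {}; since λ ∈ FIRST, also for every t ∈ FOLLOW(U) = {d}.

U → λ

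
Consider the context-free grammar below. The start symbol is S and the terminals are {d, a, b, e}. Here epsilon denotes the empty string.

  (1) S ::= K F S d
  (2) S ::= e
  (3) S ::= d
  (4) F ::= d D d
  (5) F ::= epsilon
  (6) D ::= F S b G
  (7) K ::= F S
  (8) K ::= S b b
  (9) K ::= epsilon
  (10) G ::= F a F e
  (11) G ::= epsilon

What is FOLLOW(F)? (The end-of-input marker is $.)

FIRST(F) = {epsilon, d}
FIRST(G) = {epsilon, a, d}  (via F a F e)
FIRST(S) = {d, e}  (via K F S d)
FIRST(D) = {d, e}  (via F S b G)
FIRST(K) = {epsilon, d, e}  (via F S, S b b)
FOLLOW(S) includes $ since S is the start symbol.
FOLLOW(F): in S::=K F S d, F is followed by S d with FIRST {d, e}; in D::=F S b G, F is followed by S b G with FIRST {d, e}; in K::=F S, F is followed by S with FIRST {d, e}; in G::=F a F e (occurrence 1), F is followed by a F e with FIRST {a}; in G::=F a F e (occurrence 2), F is followed by e with FIRST {e}. Thus FOLLOW(F) = {a, d, e}.
FOLLOW(D): in F::=d D d, D is followed by d with FIRST {d}. Thus FOLLOW(D) = {d}.
FOLLOW(K): in S::=K F S d, K is followed by F S d with FIRST {d, e}. Thus FOLLOW(K) = {d, e}.
FOLLOW(S): in S::=K F S d, S is followed by d with FIRST {d}; in D::=F S b G, S is followed by b G with FIRST {b}; in K::=F S, the suffix after S is empty, so FOLLOW(S) ⊇ FOLLOW(K) = {d, e}; in K::=S b b, S is followed by b b with FIRST {b}. Thus FOLLOW(S) = {$, b, d, e}.
FOLLOW(G): in D::=F S b G, the suffix after G is empty, so FOLLOW(G) ⊇ FOLLOW(D) = {d}. Thus FOLLOW(G) = {d}.

{a, d, e}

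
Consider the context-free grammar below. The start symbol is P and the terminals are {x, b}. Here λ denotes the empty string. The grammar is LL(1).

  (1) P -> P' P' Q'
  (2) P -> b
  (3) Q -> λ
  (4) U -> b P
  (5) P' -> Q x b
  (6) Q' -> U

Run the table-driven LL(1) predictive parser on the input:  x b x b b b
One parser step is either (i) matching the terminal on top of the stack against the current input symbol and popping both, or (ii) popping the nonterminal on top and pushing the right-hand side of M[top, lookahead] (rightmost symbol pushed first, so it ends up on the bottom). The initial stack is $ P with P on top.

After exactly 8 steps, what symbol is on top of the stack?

     Stack          Input          Action
  1  $ P            x b x b b b $  expand P -> P' P' Q'
  2  $ Q' P' P'     x b x b b b $  expand P' -> Q x b
  3  $ Q' P' b x Q  x b x b b b $  expand Q -> λ
  4  $ Q' P' b x    x b x b b b $  match x
  5  $ Q' P' b      b x b b b $    match b
  6  $ Q' P'        x b b b $      expand P' -> Q x b
  7  $ Q' b x Q     x b b b $      expand Q -> λ
  8  $ Q' b x       x b b b $      match x
Stack after step 8: $ Q' b (top = b).

b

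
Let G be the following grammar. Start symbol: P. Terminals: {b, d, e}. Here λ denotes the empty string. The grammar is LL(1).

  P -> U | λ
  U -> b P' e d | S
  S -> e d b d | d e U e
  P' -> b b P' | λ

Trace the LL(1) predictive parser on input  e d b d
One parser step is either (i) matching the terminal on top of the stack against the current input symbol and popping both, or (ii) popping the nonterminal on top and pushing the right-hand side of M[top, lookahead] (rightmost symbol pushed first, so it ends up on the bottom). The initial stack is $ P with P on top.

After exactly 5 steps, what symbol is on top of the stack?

b

step 1: stack=$ P  input=e d b d $  — expand P -> U
step 2: stack=$ U  input=e d b d $  — expand U -> S
step 3: stack=$ S  input=e d b d $  — expand S -> e d b d
step 4: stack=$ d b d e  input=e d b d $  — match e
step 5: stack=$ d b d  input=d b d $  — match d
Stack after step 5: $ d b (top = b).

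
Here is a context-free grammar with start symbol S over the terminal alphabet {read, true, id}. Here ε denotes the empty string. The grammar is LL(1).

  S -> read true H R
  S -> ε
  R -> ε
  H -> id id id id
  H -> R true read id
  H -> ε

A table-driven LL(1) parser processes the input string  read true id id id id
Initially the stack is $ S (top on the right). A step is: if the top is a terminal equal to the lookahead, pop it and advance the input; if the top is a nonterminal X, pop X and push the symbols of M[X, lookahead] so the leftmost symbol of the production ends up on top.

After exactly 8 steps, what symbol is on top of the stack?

step 1: stack=$ S  input=read true id id id id $  — expand S -> read true H R
step 2: stack=$ R H true read  input=read true id id id id $  — match read
step 3: stack=$ R H true  input=true id id id id $  — match true
step 4: stack=$ R H  input=id id id id $  — expand H -> id id id id
step 5: stack=$ R id id id id  input=id id id id $  — match id
step 6: stack=$ R id id id  input=id id id $  — match id
step 7: stack=$ R id id  input=id id $  — match id
step 8: stack=$ R id  input=id $  — match id
Stack after step 8: $ R (top = R).

R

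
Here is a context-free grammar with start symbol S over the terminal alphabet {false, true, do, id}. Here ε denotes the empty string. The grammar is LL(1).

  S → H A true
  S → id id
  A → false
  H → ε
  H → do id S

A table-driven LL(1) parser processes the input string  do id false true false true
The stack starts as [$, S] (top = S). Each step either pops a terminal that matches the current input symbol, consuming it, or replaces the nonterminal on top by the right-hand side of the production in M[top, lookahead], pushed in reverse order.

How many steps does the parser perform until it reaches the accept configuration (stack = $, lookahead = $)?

step 1: stack=$ S  input=do id false true false true $  — expand S → H A true
step 2: stack=$ true A H  input=do id false true false true $  — expand H → do id S
step 3: stack=$ true A S id do  input=do id false true false true $  — match do
step 4: stack=$ true A S id  input=id false true false true $  — match id
step 5: stack=$ true A S  input=false true false true $  — expand S → H A true
step 6: stack=$ true A true A H  input=false true false true $  — expand H → ε
step 7: stack=$ true A true A  input=false true false true $  — expand A → false
step 8: stack=$ true A true false  input=false true false true $  — match false
step 9: stack=$ true A true  input=true false true $  — match true
step 10: stack=$ true A  input=false true $  — expand A → false
step 11: stack=$ true false  input=false true $  — match false
step 12: stack=$ true  input=true $  — match true
Accept reached after 12 steps.

12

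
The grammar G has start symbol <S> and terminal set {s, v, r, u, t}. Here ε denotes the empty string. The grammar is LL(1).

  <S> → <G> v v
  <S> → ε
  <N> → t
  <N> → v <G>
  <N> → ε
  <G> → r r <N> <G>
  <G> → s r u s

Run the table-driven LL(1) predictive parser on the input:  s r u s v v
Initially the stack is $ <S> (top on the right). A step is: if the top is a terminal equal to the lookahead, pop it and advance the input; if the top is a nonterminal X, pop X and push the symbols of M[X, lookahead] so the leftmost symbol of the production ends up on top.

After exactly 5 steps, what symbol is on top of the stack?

s

step 1: stack=$ <S>  input=s r u s v v $  — expand <S> → <G> v v
step 2: stack=$ v v <G>  input=s r u s v v $  — expand <G> → s r u s
step 3: stack=$ v v s u r s  input=s r u s v v $  — match s
step 4: stack=$ v v s u r  input=r u s v v $  — match r
step 5: stack=$ v v s u  input=u s v v $  — match u
Stack after step 5: $ v v s (top = s).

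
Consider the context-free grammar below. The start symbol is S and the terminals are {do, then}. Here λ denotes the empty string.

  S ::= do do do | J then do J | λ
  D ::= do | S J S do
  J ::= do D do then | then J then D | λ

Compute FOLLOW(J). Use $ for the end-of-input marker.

FIRST(J) = {λ, do, then}
FIRST(S) = {λ, do, then}  (via J then do J)
FIRST(D) = {do, then}  (via S J S do)
FOLLOW(S) includes $ since S is the start symbol.
FOLLOW(S): in D::=S J S do (occurrence 1), S is followed by J S do with FIRST {do, then}; in D::=S J S do (occurrence 2), S is followed by do with FIRST {do}. Thus FOLLOW(S) = {$, do, then}.
FOLLOW(J): in S::=J then do J (occurrence 1), J is followed by then do J with FIRST {then}; in S::=J then do J (occurrence 2), the suffix after J is empty, so FOLLOW(J) ⊇ FOLLOW(S) = {$, do, then}; in D::=S J S do, J is followed by S do with FIRST {do, then}; in J::=then J then D, J is followed by then D with FIRST {then}. Thus FOLLOW(J) = {$, do, then}.
FOLLOW(D): in J::=do D do then, D is followed by do then with FIRST {do}; in J::=then J then D, the suffix after D is empty, so FOLLOW(D) ⊇ FOLLOW(J) = {$, do, then}. Thus FOLLOW(D) = {$, do, then}.

{$, do, then}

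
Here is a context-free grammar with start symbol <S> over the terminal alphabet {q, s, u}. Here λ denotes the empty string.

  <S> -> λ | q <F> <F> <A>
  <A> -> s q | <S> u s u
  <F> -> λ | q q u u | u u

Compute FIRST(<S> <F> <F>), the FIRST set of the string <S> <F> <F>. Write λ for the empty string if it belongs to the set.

FIRST(<S>) = {λ, q}
FIRST(<F>) = {λ, q, u}
FIRST(<A>) = {q, s, u}  (via <S> u s u)
FIRST(<S> <F> <F>): take FIRST of each symbol in turn, carrying on past any symbol whose FIRST contains λ; result {λ, q, u}.

{λ, q, u}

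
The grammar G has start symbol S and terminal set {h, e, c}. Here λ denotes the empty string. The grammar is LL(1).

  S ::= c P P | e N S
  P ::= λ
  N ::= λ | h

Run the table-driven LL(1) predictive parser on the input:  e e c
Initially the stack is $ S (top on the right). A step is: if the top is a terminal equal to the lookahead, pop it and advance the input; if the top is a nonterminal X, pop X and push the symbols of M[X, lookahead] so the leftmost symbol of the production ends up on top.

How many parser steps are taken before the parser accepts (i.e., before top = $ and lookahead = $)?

10

step 1: stack=$ S  input=e e c $  — expand S ::= e N S
step 2: stack=$ S N e  input=e e c $  — match e
step 3: stack=$ S N  input=e c $  — expand N ::= λ
step 4: stack=$ S  input=e c $  — expand S ::= e N S
step 5: stack=$ S N e  input=e c $  — match e
step 6: stack=$ S N  input=c $  — expand N ::= λ
step 7: stack=$ S  input=c $  — expand S ::= c P P
step 8: stack=$ P P c  input=c $  — match c
step 9: stack=$ P P  input=$  — expand P ::= λ
step 10: stack=$ P  input=$  — expand P ::= λ
Accept reached after 10 steps.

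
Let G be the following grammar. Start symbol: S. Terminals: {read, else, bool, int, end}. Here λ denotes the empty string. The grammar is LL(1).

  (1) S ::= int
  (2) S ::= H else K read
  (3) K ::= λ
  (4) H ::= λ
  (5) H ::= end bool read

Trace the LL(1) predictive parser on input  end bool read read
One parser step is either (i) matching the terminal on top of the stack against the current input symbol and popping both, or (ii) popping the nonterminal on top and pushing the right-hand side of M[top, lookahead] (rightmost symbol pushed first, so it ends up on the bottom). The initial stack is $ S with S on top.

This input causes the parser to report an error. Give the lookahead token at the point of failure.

step 1: stack=$ S  input=end bool read read $  — expand S ::= H else K read
step 2: stack=$ read K else H  input=end bool read read $  — expand H ::= end bool read
step 3: stack=$ read K else read bool end  input=end bool read read $  — match end
step 4: stack=$ read K else read bool  input=bool read read $  — match bool
step 5: stack=$ read K else read  input=read read $  — match read
step 6: stack=$ read K else  input=read $  — error: top is terminal else but lookahead is read

read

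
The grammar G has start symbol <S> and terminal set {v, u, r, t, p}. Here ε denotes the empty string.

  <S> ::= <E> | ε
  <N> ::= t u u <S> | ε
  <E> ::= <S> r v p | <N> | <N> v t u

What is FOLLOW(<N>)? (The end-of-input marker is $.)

{$, r, v}

FIRST(<N>): from <N>::=t u u <S> we get {t}; from <N>::=ε we get {ε}. So FIRST(<N>) = {ε, t}.
FIRST(<S>): from <S>::=<E> we get {ε, r, t, v}; from <S>::=ε we get {ε}. So FIRST(<S>) = {ε, r, t, v}.
FIRST(<E>): from <E>::=<S> r v p we get {r, t, v}; from <E>::=<N> we get {ε, t}; from <E>::=<N> v t u we get {t, v}. So FIRST(<E>) = {ε, r, t, v}.
FOLLOW(<S>) includes $ since <S> is the start symbol.
FOLLOW(<S>): in <N>::=t u u <S>, the suffix after <S> is empty, so FOLLOW(<S>) ⊇ FOLLOW(<N>) = {$, r, v}; in <E>::=<S> r v p, <S> is followed by r v p with FIRST {r}. Thus FOLLOW(<S>) = {$, r, v}.
FOLLOW(<E>): in <S>::=<E>, the suffix after <E> is empty, so FOLLOW(<E>) ⊇ FOLLOW(<S>) = {$, r, v}. Thus FOLLOW(<E>) = {$, r, v}.
FOLLOW(<N>): in <E>::=<N>, the suffix after <N> is empty, so FOLLOW(<N>) ⊇ FOLLOW(<E>) = {$, r, v}; in <E>::=<N> v t u, <N> is followed by v t u with FIRST {v}. Thus FOLLOW(<N>) = {$, r, v}.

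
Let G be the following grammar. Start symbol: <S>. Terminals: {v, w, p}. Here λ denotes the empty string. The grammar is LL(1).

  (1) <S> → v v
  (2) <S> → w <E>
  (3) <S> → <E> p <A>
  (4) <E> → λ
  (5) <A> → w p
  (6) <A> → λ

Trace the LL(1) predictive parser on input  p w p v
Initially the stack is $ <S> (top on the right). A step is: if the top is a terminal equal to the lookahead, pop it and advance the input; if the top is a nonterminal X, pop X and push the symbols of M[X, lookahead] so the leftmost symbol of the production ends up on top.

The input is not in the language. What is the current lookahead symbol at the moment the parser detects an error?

v

step 1: stack=$ <S>  input=p w p v $  — expand <S> → <E> p <A>
step 2: stack=$ <A> p <E>  input=p w p v $  — expand <E> → λ
step 3: stack=$ <A> p  input=p w p v $  — match p
step 4: stack=$ <A>  input=w p v $  — expand <A> → w p
step 5: stack=$ p w  input=w p v $  — match w
step 6: stack=$ p  input=p v $  — match p
step 7: stack=$  input=v $  — error: stack empty but input remains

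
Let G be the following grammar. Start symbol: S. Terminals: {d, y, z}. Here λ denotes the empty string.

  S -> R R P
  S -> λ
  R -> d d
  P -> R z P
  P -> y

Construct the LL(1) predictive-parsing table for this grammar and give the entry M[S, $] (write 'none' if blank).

FIRST(R): from R->d d we get {d}. So FIRST(R) = {d}.
FIRST(S): from S->R R P we get {d}; from S->λ we get {λ}. So FIRST(S) = {λ, d}.
FIRST(P): from P->R z P we get {d}; from P->y we get {y}. So FIRST(P) = {d, y}.
FOLLOW(S) includes $ since S is the start symbol.
FOLLOW(S): S appears on no right-hand side. Thus FOLLOW(S) = {$}.
For S -> R R P: FIRST(R R P) = {d}, so it goes in M[S, t] for t ∈ {d}.
For S -> λ: FIRST(λ) = {λ}, so it goes in M[S, t] for t ∈ {}; since λ ∈ FIRST, also for every t ∈ FOLLOW(S) = {$}.

S -> λ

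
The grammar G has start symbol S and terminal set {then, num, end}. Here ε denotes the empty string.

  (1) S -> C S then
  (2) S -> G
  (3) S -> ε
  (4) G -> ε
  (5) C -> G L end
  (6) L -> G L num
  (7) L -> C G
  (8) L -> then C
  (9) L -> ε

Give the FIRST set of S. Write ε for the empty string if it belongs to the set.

{ε, end, num, then}

FIRST(G): from G->ε we get {ε}. So FIRST(G) = {ε}.
FIRST(S): from S->C S then we get {end, num, then}; from S->G we get {ε}; from S->ε we get {ε}. So FIRST(S) = {ε, end, num, then}.
FIRST(C): from C->G L end we get {end, num, then}. So FIRST(C) = {end, num, then}.
FIRST(L): from L->G L num we get {end, num, then}; from L->C G we get {end, num, then}; from L->then C we get {then}; from L->ε we get {ε}. So FIRST(L) = {ε, end, num, then}.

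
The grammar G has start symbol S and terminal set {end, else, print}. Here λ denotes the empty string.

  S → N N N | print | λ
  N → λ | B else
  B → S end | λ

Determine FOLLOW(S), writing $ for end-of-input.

FIRST(S): from S→N N N we get {λ, else, end, print}; from S→print we get {print}; from S→λ we get {λ}. So FIRST(S) = {λ, else, end, print}.
FIRST(B): from B→S end we get {else, end, print}; from B→λ we get {λ}. So FIRST(B) = {λ, else, end, print}.
FIRST(N): from N→λ we get {λ}; from N→B else we get {else, end, print}. So FIRST(N) = {λ, else, end, print}.
FOLLOW(S) includes $ since S is the start symbol.
FOLLOW(S): in B→S end, S is followed by end with FIRST {end}. Thus FOLLOW(S) = {$, end}.
FOLLOW(N): in S→N N N (occurrence 1), N is followed by N N with FIRST {λ, else, end, print}; in S→N N N (occurrence 1), the suffix after N is nullable, so FOLLOW(N) ⊇ FOLLOW(S) = {$, end}; in S→N N N (occurrence 2), N is followed by N with FIRST {λ, else, end, print}; in S→N N N (occurrence 2), the suffix after N is nullable, so FOLLOW(N) ⊇ FOLLOW(S) = {$, end}; in S→N N N (occurrence 3), the suffix after N is empty, so FOLLOW(N) ⊇ FOLLOW(S) = {$, end}. Thus FOLLOW(N) = {$, else, end, print}.
FOLLOW(B): in N→B else, B is followed by else with FIRST {else}. Thus FOLLOW(B) = {else}.

{$, end}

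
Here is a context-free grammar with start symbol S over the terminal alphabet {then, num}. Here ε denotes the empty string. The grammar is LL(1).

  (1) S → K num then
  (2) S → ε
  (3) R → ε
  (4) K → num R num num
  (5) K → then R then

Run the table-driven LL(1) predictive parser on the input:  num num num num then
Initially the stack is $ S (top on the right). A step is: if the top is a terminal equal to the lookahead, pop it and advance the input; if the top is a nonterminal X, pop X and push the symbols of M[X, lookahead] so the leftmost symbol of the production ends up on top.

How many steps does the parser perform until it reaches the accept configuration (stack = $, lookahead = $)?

     Stack                     Input                   Action
  1  $ S                       num num num num then $  expand S → K num then
  2  $ then num K              num num num num then $  expand K → num R num num
  3  $ then num num num R num  num num num num then $  match num
  4  $ then num num num R      num num num then $      expand R → ε
  5  $ then num num num        num num num then $      match num
  6  $ then num num            num num then $          match num
  7  $ then num                num then $              match num
  8  $ then                    then $                  match then
Accept reached after 8 steps.

8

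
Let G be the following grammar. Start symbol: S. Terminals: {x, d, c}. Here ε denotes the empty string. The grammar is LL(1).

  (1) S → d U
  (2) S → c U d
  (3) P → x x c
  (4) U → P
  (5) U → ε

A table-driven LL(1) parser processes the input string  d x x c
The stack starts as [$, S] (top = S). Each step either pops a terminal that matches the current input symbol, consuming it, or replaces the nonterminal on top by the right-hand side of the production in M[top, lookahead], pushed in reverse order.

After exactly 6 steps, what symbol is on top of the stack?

     Stack    Input      Action
  1  $ S      d x x c $  expand S → d U
  2  $ U d    d x x c $  match d
  3  $ U      x x c $    expand U → P
  4  $ P      x x c $    expand P → x x c
  5  $ c x x  x x c $    match x
  6  $ c x    x c $      match x
Stack after step 6: $ c (top = c).

c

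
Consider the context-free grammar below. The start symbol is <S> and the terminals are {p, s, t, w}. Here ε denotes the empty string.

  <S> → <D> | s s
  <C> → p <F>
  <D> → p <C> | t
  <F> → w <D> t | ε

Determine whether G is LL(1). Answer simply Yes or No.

Yes

FIRST(<S>) = {p, s, t}
FIRST(<C>) = {p}
FIRST(<D>) = {p, t}
FIRST(<F>) = {ε, w}
FOLLOW(<S>) = {$}
FOLLOW(<C>) = {$, t}
FOLLOW(<D>) = {$, t}
FOLLOW(<F>) = {$, t}
Each cell of M receives at most one production.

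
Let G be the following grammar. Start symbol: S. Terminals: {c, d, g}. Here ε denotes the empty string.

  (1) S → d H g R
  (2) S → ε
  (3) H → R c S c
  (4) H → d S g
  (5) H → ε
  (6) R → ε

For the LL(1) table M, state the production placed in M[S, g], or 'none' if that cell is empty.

FIRST(S) = {ε, d}
FIRST(R) = {ε}
FIRST(H) = {ε, c, d}  (via R c S c)
FOLLOW(S) includes $ since S is the start symbol.
FOLLOW(S): in H→R c S c, S is followed by c with FIRST {c}; in H→d S g, S is followed by g with FIRST {g}. Thus FOLLOW(S) = {$, c, g}.
For S → d H g R: FIRST(d H g R) = {d}, so it goes in M[S, t] for t ∈ {d}.
For S → ε: FIRST(ε) = {ε}, so it goes in M[S, t] for t ∈ {}; since ε ∈ FIRST, also for every t ∈ FOLLOW(S) = {$, c, g}.

S → ε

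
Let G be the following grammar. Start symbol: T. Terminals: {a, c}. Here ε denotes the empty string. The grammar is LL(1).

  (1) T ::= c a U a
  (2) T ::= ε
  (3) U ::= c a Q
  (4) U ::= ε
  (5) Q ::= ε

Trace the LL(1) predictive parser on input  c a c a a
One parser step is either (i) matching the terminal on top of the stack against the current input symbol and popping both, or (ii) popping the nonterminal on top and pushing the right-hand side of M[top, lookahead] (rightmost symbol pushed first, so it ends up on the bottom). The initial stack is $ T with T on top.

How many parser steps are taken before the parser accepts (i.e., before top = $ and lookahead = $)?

step 1: stack=$ T  input=c a c a a $  — expand T ::= c a U a
step 2: stack=$ a U a c  input=c a c a a $  — match c
step 3: stack=$ a U a  input=a c a a $  — match a
step 4: stack=$ a U  input=c a a $  — expand U ::= c a Q
step 5: stack=$ a Q a c  input=c a a $  — match c
step 6: stack=$ a Q a  input=a a $  — match a
step 7: stack=$ a Q  input=a $  — expand Q ::= ε
step 8: stack=$ a  input=a $  — match a
Accept reached after 8 steps.

8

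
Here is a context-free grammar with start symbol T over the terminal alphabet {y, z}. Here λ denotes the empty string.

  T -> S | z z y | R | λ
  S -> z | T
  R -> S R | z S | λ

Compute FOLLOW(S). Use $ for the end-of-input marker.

{$, z}

FIRST(T) = {λ, z}  (via S, R)
FIRST(S) = {λ, z}  (via T)
FIRST(R) = {λ, z}  (via S R)
FOLLOW(T) includes $ since T is the start symbol.
FOLLOW(T): in S->T, the suffix after T is empty, so FOLLOW(T) ⊇ FOLLOW(S) = {$, z}. Thus FOLLOW(T) = {$, z}.
FOLLOW(R): in T->R, the suffix after R is empty, so FOLLOW(R) ⊇ FOLLOW(T) = {$, z}; in R->S R, the suffix after R is empty (adds nothing new). Thus FOLLOW(R) = {$, z}.
FOLLOW(S): in T->S, the suffix after S is empty, so FOLLOW(S) ⊇ FOLLOW(T) = {$, z}; in R->S R, S is followed by R with FIRST {λ, z}; in R->S R, the suffix after S is nullable, so FOLLOW(S) ⊇ FOLLOW(R) = {$, z}; in R->z S, the suffix after S is empty, so FOLLOW(S) ⊇ FOLLOW(R) = {$, z}. Thus FOLLOW(S) = {$, z}.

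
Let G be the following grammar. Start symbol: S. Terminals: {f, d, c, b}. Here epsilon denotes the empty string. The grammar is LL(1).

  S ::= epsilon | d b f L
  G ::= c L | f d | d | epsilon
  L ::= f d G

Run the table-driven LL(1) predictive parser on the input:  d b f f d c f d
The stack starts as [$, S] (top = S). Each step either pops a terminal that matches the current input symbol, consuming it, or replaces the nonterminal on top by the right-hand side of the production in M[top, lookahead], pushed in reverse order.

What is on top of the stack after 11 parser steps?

      Stack      Input              Action
   1  $ S        d b f f d c f d $  expand S ::= d b f L
   2  $ L f b d  d b f f d c f d $  match d
   3  $ L f b    b f f d c f d $    match b
   4  $ L f      f f d c f d $      match f
   5  $ L        f d c f d $        expand L ::= f d G
   6  $ G d f    f d c f d $        match f
   7  $ G d      d c f d $          match d
   8  $ G        c f d $            expand G ::= c L
   9  $ L c      c f d $            match c
  10  $ L        f d $              expand L ::= f d G
  11  $ G d f    f d $              match f
Stack after step 11: $ G d (top = d).

d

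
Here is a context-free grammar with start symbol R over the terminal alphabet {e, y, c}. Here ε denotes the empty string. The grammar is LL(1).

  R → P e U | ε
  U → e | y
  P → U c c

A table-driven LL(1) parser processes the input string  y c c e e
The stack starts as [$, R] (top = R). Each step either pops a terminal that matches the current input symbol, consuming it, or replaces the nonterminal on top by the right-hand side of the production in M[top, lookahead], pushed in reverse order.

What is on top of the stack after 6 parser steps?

step 1: stack=$ R  input=y c c e e $  — expand R → P e U
step 2: stack=$ U e P  input=y c c e e $  — expand P → U c c
step 3: stack=$ U e c c U  input=y c c e e $  — expand U → y
step 4: stack=$ U e c c y  input=y c c e e $  — match y
step 5: stack=$ U e c c  input=c c e e $  — match c
step 6: stack=$ U e c  input=c e e $  — match c
Stack after step 6: $ U e (top = e).

e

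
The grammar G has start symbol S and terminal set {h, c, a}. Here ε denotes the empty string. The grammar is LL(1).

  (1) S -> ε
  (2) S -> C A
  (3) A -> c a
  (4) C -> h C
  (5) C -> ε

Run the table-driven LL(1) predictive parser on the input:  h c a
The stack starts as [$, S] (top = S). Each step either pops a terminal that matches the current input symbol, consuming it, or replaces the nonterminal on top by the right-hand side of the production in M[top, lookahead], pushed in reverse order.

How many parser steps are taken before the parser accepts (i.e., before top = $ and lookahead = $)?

step 1: stack=$ S  input=h c a $  — expand S -> C A
step 2: stack=$ A C  input=h c a $  — expand C -> h C
step 3: stack=$ A C h  input=h c a $  — match h
step 4: stack=$ A C  input=c a $  — expand C -> ε
step 5: stack=$ A  input=c a $  — expand A -> c a
step 6: stack=$ a c  input=c a $  — match c
step 7: stack=$ a  input=a $  — match a
Accept reached after 7 steps.

7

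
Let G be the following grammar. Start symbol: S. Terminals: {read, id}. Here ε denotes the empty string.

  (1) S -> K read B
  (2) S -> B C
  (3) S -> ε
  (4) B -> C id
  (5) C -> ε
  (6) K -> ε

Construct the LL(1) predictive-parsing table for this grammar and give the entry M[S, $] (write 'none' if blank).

FIRST(C): from C->ε we get {ε}. So FIRST(C) = {ε}.
FIRST(K): from K->ε we get {ε}. So FIRST(K) = {ε}.
FIRST(B): from B->C id we get {id}. So FIRST(B) = {id}.
FIRST(S): from S->K read B we get {read}; from S->B C we get {id}; from S->ε we get {ε}. So FIRST(S) = {ε, id, read}.
FOLLOW(S) includes $ since S is the start symbol.
FOLLOW(S): S appears on no right-hand side. Thus FOLLOW(S) = {$}.
For S -> K read B: FIRST(K read B) = {read}, so it goes in M[S, t] for t ∈ {read}.
For S -> B C: FIRST(B C) = {id}, so it goes in M[S, t] for t ∈ {id}.
For S -> ε: FIRST(ε) = {ε}, so it goes in M[S, t] for t ∈ {}; since ε ∈ FIRST, also for every t ∈ FOLLOW(S) = {$}.

S -> ε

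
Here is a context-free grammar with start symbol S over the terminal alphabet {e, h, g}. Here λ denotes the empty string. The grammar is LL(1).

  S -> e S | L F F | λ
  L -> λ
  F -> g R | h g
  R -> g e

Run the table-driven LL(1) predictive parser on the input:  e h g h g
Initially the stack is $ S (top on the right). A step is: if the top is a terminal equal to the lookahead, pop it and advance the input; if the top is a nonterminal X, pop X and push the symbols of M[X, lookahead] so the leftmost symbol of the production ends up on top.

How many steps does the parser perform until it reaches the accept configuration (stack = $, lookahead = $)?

step 1: stack=$ S  input=e h g h g $  — expand S -> e S
step 2: stack=$ S e  input=e h g h g $  — match e
step 3: stack=$ S  input=h g h g $  — expand S -> L F F
step 4: stack=$ F F L  input=h g h g $  — expand L -> λ
step 5: stack=$ F F  input=h g h g $  — expand F -> h g
step 6: stack=$ F g h  input=h g h g $  — match h
step 7: stack=$ F g  input=g h g $  — match g
step 8: stack=$ F  input=h g $  — expand F -> h g
step 9: stack=$ g h  input=h g $  — match h
step 10: stack=$ g  input=g $  — match g
Accept reached after 10 steps.

10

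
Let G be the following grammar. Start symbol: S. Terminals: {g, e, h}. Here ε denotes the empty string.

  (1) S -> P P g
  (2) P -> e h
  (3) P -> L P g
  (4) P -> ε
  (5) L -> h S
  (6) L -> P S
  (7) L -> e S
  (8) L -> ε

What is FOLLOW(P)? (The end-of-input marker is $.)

{e, g, h}

FIRST(S): from S->P P g we get {e, g, h}. So FIRST(S) = {e, g, h}.
FIRST(P): from P->e h we get {e}; from P->L P g we get {e, g, h}; from P->ε we get {ε}. So FIRST(P) = {ε, e, g, h}.
FIRST(L): from L->h S we get {h}; from L->P S we get {e, g, h}; from L->e S we get {e}; from L->ε we get {ε}. So FIRST(L) = {ε, e, g, h}.
FOLLOW(S) includes $ since S is the start symbol.
FOLLOW(P): in S->P P g (occurrence 1), P is followed by P g with FIRST {e, g, h}; in S->P P g (occurrence 2), P is followed by g with FIRST {g}; in P->L P g, P is followed by g with FIRST {g}; in L->P S, P is followed by S with FIRST {e, g, h}. Thus FOLLOW(P) = {e, g, h}.
FOLLOW(L): in P->L P g, L is followed by P g with FIRST {e, g, h}. Thus FOLLOW(L) = {e, g, h}.
FOLLOW(S): in L->h S, the suffix after S is empty, so FOLLOW(S) ⊇ FOLLOW(L) = {e, g, h}; in L->P S, the suffix after S is empty, so FOLLOW(S) ⊇ FOLLOW(L) = {e, g, h}; in L->e S, the suffix after S is empty, so FOLLOW(S) ⊇ FOLLOW(L) = {e, g, h}. Thus FOLLOW(S) = {$, e, g, h}.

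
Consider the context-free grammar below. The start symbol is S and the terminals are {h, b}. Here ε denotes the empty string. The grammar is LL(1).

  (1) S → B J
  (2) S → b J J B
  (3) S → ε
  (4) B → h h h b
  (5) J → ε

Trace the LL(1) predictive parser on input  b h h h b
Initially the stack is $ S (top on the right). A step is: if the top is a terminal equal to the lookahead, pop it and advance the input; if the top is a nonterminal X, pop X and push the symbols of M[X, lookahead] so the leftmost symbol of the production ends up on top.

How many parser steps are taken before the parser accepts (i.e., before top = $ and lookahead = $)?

9

step 1: stack=$ S  input=b h h h b $  — expand S → b J J B
step 2: stack=$ B J J b  input=b h h h b $  — match b
step 3: stack=$ B J J  input=h h h b $  — expand J → ε
step 4: stack=$ B J  input=h h h b $  — expand J → ε
step 5: stack=$ B  input=h h h b $  — expand B → h h h b
step 6: stack=$ b h h h  input=h h h b $  — match h
step 7: stack=$ b h h  input=h h b $  — match h
step 8: stack=$ b h  input=h b $  — match h
step 9: stack=$ b  input=b $  — match b
Accept reached after 9 steps.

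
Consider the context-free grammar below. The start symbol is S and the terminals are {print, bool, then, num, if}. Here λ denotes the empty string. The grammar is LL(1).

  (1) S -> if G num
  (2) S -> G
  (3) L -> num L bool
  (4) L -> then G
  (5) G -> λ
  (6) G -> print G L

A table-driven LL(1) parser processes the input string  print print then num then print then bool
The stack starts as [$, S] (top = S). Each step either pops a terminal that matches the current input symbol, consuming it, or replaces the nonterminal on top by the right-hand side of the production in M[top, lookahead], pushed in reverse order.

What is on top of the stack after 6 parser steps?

L

step 1: stack=$ S  input=print print then num then print then bool $  — expand S -> G
step 2: stack=$ G  input=print print then num then print then bool $  — expand G -> print G L
step 3: stack=$ L G print  input=print print then num then print then bool $  — match print
step 4: stack=$ L G  input=print then num then print then bool $  — expand G -> print G L
step 5: stack=$ L L G print  input=print then num then print then bool $  — match print
step 6: stack=$ L L G  input=then num then print then bool $  — expand G -> λ
Stack after step 6: $ L L (top = L).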